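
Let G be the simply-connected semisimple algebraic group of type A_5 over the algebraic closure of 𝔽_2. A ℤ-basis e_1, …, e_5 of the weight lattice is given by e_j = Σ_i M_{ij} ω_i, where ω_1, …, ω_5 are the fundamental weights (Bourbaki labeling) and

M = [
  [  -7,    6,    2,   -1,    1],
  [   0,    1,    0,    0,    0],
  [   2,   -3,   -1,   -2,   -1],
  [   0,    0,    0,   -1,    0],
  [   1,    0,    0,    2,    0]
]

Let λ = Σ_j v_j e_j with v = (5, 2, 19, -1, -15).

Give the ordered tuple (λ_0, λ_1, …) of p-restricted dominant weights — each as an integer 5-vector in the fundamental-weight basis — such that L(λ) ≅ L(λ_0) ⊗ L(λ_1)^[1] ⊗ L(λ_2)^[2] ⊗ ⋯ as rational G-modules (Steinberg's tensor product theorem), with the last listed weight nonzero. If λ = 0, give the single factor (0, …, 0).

ω-coordinates c = M·v, v = (5, 2, 19, -1, -15):
  c_1 = -7*5 + 6*2 + 2*19 + -1*-1 + 1*-15 = 1
  c_2 = 0*5 + 1*2 + 0*19 + 0*-1 + 0*-15 = 2
  c_3 = 2*5 + -3*2 + -1*19 + -2*-1 + -1*-15 = 2
  c_4 = 0*5 + 0*2 + 0*19 + -1*-1 + 0*-15 = 1
  c_5 = 1*5 + 0*2 + 0*19 + 2*-1 + 0*-15 = 3
p = 2; digits c_i = Σ_j d_{ij}·2^j, 0 ≤ d_{ij} < 2:
  c_1 = 1 = 1·2^0
  c_2 = 2 = 0·2^0 + 1·2^1
  c_3 = 2 = 0·2^0 + 1·2^1
  c_4 = 1 = 1·2^0
  c_5 = 3 = 1·2^0 + 1·2^1
p-restricted factor λ_0 = (1, 0, 0, 1, 1)
p-restricted factor λ_1 = (0, 1, 1, 0, 1)

((1, 0, 0, 1, 1), (0, 1, 1, 0, 1))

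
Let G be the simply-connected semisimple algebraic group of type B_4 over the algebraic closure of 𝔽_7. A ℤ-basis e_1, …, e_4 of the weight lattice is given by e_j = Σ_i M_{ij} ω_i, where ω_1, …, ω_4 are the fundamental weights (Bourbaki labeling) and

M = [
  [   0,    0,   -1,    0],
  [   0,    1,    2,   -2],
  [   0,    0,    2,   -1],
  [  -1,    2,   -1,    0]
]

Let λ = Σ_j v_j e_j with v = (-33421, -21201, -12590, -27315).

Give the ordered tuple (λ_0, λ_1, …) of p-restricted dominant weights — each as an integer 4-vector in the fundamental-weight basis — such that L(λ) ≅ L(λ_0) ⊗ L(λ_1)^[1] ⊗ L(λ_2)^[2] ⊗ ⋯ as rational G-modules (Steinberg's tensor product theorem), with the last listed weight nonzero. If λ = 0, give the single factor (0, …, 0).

Compute c_i = Σ_j M_{ij} v_j with v = (-33421, -21201, -12590, -27315):
  c_1 = 0*-33421 + 0*-21201 + -1*-12590 + 0*-27315 = 12590
  c_2 = 0*-33421 + 1*-21201 + 2*-12590 + -2*-27315 = 8249
  c_3 = 0*-33421 + 0*-21201 + 2*-12590 + -1*-27315 = 2135
  c_4 = -1*-33421 + 2*-21201 + -1*-12590 + 0*-27315 = 3609
Writing each c_i in base p = 7:
  c_1 = 12590 = 4·7^0 + 6·7^1 + 4·7^2 + 1·7^3 + 5·7^4
  c_2 = 8249 = 3·7^0 + 2·7^1 + 0·7^2 + 3·7^3 + 3·7^4
  c_3 = 2135 = 0·7^0 + 4·7^1 + 1·7^2 + 6·7^3
  c_4 = 3609 = 4·7^0 + 4·7^1 + 3·7^2 + 3·7^3 + 1·7^4
λ_0 = (4, 3, 0, 4)
λ_1 = (6, 2, 4, 4)
λ_2 = (4, 0, 1, 3)
λ_3 = (1, 3, 6, 3)
λ_4 = (5, 3, 0, 1)

((4, 3, 0, 4), (6, 2, 4, 4), (4, 0, 1, 3), (1, 3, 6, 3), (5, 3, 0, 1))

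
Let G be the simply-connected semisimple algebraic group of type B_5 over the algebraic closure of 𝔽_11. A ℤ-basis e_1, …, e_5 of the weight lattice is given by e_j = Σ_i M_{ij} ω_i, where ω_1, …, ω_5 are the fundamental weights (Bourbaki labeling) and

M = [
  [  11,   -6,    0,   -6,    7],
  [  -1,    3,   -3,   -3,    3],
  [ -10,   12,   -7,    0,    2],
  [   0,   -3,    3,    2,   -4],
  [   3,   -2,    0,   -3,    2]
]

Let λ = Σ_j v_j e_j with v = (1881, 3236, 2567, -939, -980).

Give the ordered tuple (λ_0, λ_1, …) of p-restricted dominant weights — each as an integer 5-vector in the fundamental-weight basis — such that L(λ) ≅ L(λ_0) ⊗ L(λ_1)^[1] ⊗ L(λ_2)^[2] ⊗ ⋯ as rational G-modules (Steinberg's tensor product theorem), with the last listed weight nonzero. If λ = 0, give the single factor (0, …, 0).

((5, 3, 5, 2, 6), (4, 0, 8, 3, 2))

In the fundamental-weight basis, λ has coordinates c = M·v (v = (1881, 3236, 2567, -939, -980)):
  c_1 = (11)·(1881) + (-6)·(3236) + (0)·(2567) + (-6)·(-939) + (7)·(-980) = 49
  c_2 = (-1)·(1881) + (3)·(3236) + (-3)·(2567) + (-3)·(-939) + (3)·(-980) = 3
  c_3 = (-10)·(1881) + (12)·(3236) + (-7)·(2567) + (0)·(-939) + (2)·(-980) = 93
  c_4 = (0)·(1881) + (-3)·(3236) + (3)·(2567) + (2)·(-939) + (-4)·(-980) = 35
  c_5 = (3)·(1881) + (-2)·(3236) + (0)·(2567) + (-3)·(-939) + (2)·(-980) = 28
Base-11 expansion of each c_i:
  c_1 = 49 = 5·11^0 + 4·11^1
  c_2 = 3 = 3·11^0
  c_3 = 93 = 5·11^0 + 8·11^1
  c_4 = 35 = 2·11^0 + 3·11^1
  c_5 = 28 = 6·11^0 + 2·11^1
p-restricted factor λ_0 = (5, 3, 5, 2, 6)
p-restricted factor λ_1 = (4, 0, 8, 3, 2)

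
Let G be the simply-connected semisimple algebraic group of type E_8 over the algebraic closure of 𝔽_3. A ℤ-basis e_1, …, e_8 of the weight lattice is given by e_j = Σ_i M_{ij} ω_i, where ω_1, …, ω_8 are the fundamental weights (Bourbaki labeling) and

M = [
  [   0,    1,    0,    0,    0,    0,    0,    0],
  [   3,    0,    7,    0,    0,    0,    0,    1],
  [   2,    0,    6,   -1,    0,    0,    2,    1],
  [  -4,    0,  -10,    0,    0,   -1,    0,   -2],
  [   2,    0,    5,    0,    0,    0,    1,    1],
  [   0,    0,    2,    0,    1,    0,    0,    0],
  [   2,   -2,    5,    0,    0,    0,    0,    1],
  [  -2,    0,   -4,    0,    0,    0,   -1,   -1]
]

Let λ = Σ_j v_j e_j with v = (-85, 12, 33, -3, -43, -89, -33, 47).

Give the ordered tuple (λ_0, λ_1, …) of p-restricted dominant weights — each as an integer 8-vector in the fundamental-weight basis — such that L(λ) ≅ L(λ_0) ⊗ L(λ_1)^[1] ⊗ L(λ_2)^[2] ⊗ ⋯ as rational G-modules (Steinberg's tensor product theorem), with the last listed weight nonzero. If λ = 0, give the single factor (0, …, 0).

Compute c_i = Σ_j M_{ij} v_j with v = (-85, 12, 33, -3, -43, -89, -33, 47):
  c_1 = 0*-85 + 1*12 + 0*33 + 0*-3 + 0*-43 + 0*-89 + 0*-33 + 0*47 = 12
  c_2 = 3*-85 + 0*12 + 7*33 + 0*-3 + 0*-43 + 0*-89 + 0*-33 + 1*47 = 23
  c_3 = 2*-85 + 0*12 + 6*33 + -1*-3 + 0*-43 + 0*-89 + 2*-33 + 1*47 = 12
  c_4 = -4*-85 + 0*12 + -10*33 + 0*-3 + 0*-43 + -1*-89 + 0*-33 + -2*47 = 5
  c_5 = 2*-85 + 0*12 + 5*33 + 0*-3 + 0*-43 + 0*-89 + 1*-33 + 1*47 = 9
  c_6 = 0*-85 + 0*12 + 2*33 + 0*-3 + 1*-43 + 0*-89 + 0*-33 + 0*47 = 23
  c_7 = 2*-85 + -2*12 + 5*33 + 0*-3 + 0*-43 + 0*-89 + 0*-33 + 1*47 = 18
  c_8 = -2*-85 + 0*12 + -4*33 + 0*-3 + 0*-43 + 0*-89 + -1*-33 + -1*47 = 24
Writing each c_i in base p = 3:
  c_1 = 12 = 0·3^0 + 1·3^1 + 1·3^2
  c_2 = 23 = 2·3^0 + 1·3^1 + 2·3^2
  c_3 = 12 = 0·3^0 + 1·3^1 + 1·3^2
  c_4 = 5 = 2·3^0 + 1·3^1
  c_5 = 9 = 0·3^0 + 0·3^1 + 1·3^2
  c_6 = 23 = 2·3^0 + 1·3^1 + 2·3^2
  c_7 = 18 = 0·3^0 + 0·3^1 + 2·3^2
  c_8 = 24 = 0·3^0 + 2·3^1 + 2·3^2
Factor λ_0 = (0, 2, 0, 2, 0, 2, 0, 0)
Factor λ_1 = (1, 1, 1, 1, 0, 1, 0, 2)
Factor λ_2 = (1, 2, 1, 0, 1, 2, 2, 2)

((0, 2, 0, 2, 0, 2, 0, 0), (1, 1, 1, 1, 0, 1, 0, 2), (1, 2, 1, 0, 1, 2, 2, 2))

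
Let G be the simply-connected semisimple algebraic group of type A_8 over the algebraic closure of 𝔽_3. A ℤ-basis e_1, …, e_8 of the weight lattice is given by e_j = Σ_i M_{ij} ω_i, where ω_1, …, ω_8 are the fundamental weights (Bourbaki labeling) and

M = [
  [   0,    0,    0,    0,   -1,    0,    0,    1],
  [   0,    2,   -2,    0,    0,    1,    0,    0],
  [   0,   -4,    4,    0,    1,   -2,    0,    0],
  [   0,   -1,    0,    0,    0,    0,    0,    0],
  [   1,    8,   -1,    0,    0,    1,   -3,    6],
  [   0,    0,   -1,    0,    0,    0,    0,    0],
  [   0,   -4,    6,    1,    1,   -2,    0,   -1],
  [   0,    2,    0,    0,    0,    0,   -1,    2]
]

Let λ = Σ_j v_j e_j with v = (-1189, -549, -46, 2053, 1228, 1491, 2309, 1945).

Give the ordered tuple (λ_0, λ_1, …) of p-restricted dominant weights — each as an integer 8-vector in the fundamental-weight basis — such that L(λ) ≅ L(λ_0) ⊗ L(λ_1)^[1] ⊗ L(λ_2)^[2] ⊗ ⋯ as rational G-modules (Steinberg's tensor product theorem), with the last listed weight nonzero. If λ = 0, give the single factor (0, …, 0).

((0, 2, 0, 0, 0, 1, 1, 0), (2, 2, 2, 0, 2, 0, 1, 2), (1, 2, 1, 1, 2, 2, 0, 2), (2, 2, 0, 2, 1, 1, 1, 2), (2, 2, 0, 0, 2, 0, 0, 2), (2, 1, 1, 2, 2, 0, 1, 1))

ω-coordinates c = M·v, v = (-1189, -549, -46, 2053, 1228, 1491, 2309, 1945):
  c_1 = (0)·(-1189) + (0)·(-549) + (0)·(-46) + (0)·(2053) + (-1)·(1228) + (0)·(1491) + (0)·(2309) + (1)·(1945) = 717
  c_2 = (0)·(-1189) + (2)·(-549) + (-2)·(-46) + (0)·(2053) + (0)·(1228) + (1)·(1491) + (0)·(2309) + (0)·(1945) = 485
  c_3 = (0)·(-1189) + (-4)·(-549) + (4)·(-46) + (0)·(2053) + (1)·(1228) + (-2)·(1491) + (0)·(2309) + (0)·(1945) = 258
  c_4 = (0)·(-1189) + (-1)·(-549) + (0)·(-46) + (0)·(2053) + (0)·(1228) + (0)·(1491) + (0)·(2309) + (0)·(1945) = 549
  c_5 = (1)·(-1189) + (8)·(-549) + (-1)·(-46) + (0)·(2053) + (0)·(1228) + (1)·(1491) + (-3)·(2309) + (6)·(1945) = 699
  c_6 = (0)·(-1189) + (0)·(-549) + (-1)·(-46) + (0)·(2053) + (0)·(1228) + (0)·(1491) + (0)·(2309) + (0)·(1945) = 46
  c_7 = (0)·(-1189) + (-4)·(-549) + (6)·(-46) + (1)·(2053) + (1)·(1228) + (-2)·(1491) + (0)·(2309) + (-1)·(1945) = 274
  c_8 = (0)·(-1189) + (2)·(-549) + (0)·(-46) + (0)·(2053) + (0)·(1228) + (0)·(1491) + (-1)·(2309) + (2)·(1945) = 483
Expand coordinatewise in base 3:
  c_1 = 717 = 0·3^0 + 2·3^1 + 1·3^2 + 2·3^3 + 2·3^4 + 2·3^5
  c_2 = 485 = 2·3^0 + 2·3^1 + 2·3^2 + 2·3^3 + 2·3^4 + 1·3^5
  c_3 = 258 = 0·3^0 + 2·3^1 + 1·3^2 + 0·3^3 + 0·3^4 + 1·3^5
  c_4 = 549 = 0·3^0 + 0·3^1 + 1·3^2 + 2·3^3 + 0·3^4 + 2·3^5
  c_5 = 699 = 0·3^0 + 2·3^1 + 2·3^2 + 1·3^3 + 2·3^4 + 2·3^5
  c_6 = 46 = 1·3^0 + 0·3^1 + 2·3^2 + 1·3^3
  c_7 = 274 = 1·3^0 + 1·3^1 + 0·3^2 + 1·3^3 + 0·3^4 + 1·3^5
  c_8 = 483 = 0·3^0 + 2·3^1 + 2·3^2 + 2·3^3 + 2·3^4 + 1·3^5
p-restricted factor λ_0 = (0, 2, 0, 0, 0, 1, 1, 0)
p-restricted factor λ_1 = (2, 2, 2, 0, 2, 0, 1, 2)
p-restricted factor λ_2 = (1, 2, 1, 1, 2, 2, 0, 2)
p-restricted factor λ_3 = (2, 2, 0, 2, 1, 1, 1, 2)
p-restricted factor λ_4 = (2, 2, 0, 0, 2, 0, 0, 2)
p-restricted factor λ_5 = (2, 1, 1, 2, 2, 0, 1, 1)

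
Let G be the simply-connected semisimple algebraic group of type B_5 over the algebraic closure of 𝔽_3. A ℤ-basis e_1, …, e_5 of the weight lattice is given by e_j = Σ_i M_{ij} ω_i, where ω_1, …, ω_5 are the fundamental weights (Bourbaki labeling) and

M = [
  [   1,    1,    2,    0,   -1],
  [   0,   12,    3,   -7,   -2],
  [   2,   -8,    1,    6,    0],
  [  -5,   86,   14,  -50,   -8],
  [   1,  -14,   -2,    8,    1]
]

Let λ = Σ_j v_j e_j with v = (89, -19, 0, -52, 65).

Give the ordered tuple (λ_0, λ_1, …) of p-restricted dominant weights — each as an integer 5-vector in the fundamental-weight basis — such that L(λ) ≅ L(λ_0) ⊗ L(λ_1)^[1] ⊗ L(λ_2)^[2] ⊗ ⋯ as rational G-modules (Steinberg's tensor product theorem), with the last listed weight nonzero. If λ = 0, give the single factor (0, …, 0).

ω-coordinates c = M·v, v = (89, -19, 0, -52, 65):
  c_1 = (1)·(89) + (1)·(-19) + (2)·(0) + (0)·(-52) + (-1)·(65) = 5
  c_2 = (0)·(89) + (12)·(-19) + (3)·(0) + (-7)·(-52) + (-2)·(65) = 6
  c_3 = (2)·(89) + (-8)·(-19) + (1)·(0) + (6)·(-52) + (0)·(65) = 18
  c_4 = (-5)·(89) + (86)·(-19) + (14)·(0) + (-50)·(-52) + (-8)·(65) = 1
  c_5 = (1)·(89) + (-14)·(-19) + (-2)·(0) + (8)·(-52) + (1)·(65) = 4
Expand coordinatewise in base 3:
  c_1 = 5 = 2·3^0 + 1·3^1
  c_2 = 6 = 0·3^0 + 2·3^1
  c_3 = 18 = 0·3^0 + 0·3^1 + 2·3^2
  c_4 = 1 = 1·3^0
  c_5 = 4 = 1·3^0 + 1·3^1
Factor λ_0 = (2, 0, 0, 1, 1)
Factor λ_1 = (1, 2, 0, 0, 1)
Factor λ_2 = (0, 0, 2, 0, 0)

((2, 0, 0, 1, 1), (1, 2, 0, 0, 1), (0, 0, 2, 0, 0))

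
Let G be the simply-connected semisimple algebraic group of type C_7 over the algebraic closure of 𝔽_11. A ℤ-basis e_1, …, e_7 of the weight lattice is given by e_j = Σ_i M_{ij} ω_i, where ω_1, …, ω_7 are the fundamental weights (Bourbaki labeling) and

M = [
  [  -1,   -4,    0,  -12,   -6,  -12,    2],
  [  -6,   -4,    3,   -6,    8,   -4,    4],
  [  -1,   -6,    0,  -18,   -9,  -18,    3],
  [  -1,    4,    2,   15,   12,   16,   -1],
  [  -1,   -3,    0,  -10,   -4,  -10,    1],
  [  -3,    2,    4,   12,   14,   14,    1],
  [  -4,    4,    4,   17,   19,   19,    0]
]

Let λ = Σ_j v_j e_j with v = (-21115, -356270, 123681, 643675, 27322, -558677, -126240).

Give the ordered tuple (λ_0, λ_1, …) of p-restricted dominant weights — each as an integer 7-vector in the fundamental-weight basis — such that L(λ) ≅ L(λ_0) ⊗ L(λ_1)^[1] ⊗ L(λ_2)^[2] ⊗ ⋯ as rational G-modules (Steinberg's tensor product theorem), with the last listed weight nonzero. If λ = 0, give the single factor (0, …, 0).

Change of basis e → ω: c = M·v where v = (-21115, -356270, 123681, 643675, 27322, -558677, -126240):
  c_1 = (-1)·(-21115) + (-4)·(-356270) + 0·123681 + (-12)·(643675) + (-6)·(27322) + (-12)·(-558677) + (2)·(-126240) = 9807
  c_2 = (-6)·(-21115) + (-4)·(-356270) + 3·123681 + (-6)·(643675) + 8·27322 + (-4)·(-558677) + (4)·(-126240) = 9087
  c_3 = (-1)·(-21115) + (-6)·(-356270) + 0·123681 + (-18)·(643675) + (-9)·(27322) + (-18)·(-558677) + (3)·(-126240) = 4153
  c_4 = (-1)·(-21115) + (4)·(-356270) + 2·123681 + 15·643675 + 12·27322 + (16)·(-558677) + (-1)·(-126240) = 13794
  c_5 = (-1)·(-21115) + (-3)·(-356270) + 0·123681 + (-10)·(643675) + (-4)·(27322) + (-10)·(-558677) + (1)·(-126240) = 4417
  c_6 = (-3)·(-21115) + (2)·(-356270) + 4·123681 + 12·643675 + 14·27322 + (14)·(-558677) + (1)·(-126240) = 4419
  c_7 = (-4)·(-21115) + (4)·(-356270) + 4·123681 + 17·643675 + 19·27322 + (19)·(-558677) + (0)·(-126240) = 834
Base-11 expansion of each c_i:
  c_1 = 9807 = 6·11^0 + 0·11^1 + 4·11^2 + 7·11^3
  c_2 = 9087 = 1·11^0 + 1·11^1 + 9·11^2 + 6·11^3
  c_3 = 4153 = 6·11^0 + 3·11^1 + 1·11^2 + 3·11^3
  c_4 = 13794 = 0·11^0 + 0·11^1 + 4·11^2 + 10·11^3
  c_5 = 4417 = 6·11^0 + 5·11^1 + 3·11^2 + 3·11^3
  c_6 = 4419 = 8·11^0 + 5·11^1 + 3·11^2 + 3·11^3
  c_7 = 834 = 9·11^0 + 9·11^1 + 6·11^2
p-restricted factor λ_0 = (6, 1, 6, 0, 6, 8, 9)
p-restricted factor λ_1 = (0, 1, 3, 0, 5, 5, 9)
p-restricted factor λ_2 = (4, 9, 1, 4, 3, 3, 6)
p-restricted factor λ_3 = (7, 6, 3, 10, 3, 3, 0)

((6, 1, 6, 0, 6, 8, 9), (0, 1, 3, 0, 5, 5, 9), (4, 9, 1, 4, 3, 3, 6), (7, 6, 3, 10, 3, 3, 0))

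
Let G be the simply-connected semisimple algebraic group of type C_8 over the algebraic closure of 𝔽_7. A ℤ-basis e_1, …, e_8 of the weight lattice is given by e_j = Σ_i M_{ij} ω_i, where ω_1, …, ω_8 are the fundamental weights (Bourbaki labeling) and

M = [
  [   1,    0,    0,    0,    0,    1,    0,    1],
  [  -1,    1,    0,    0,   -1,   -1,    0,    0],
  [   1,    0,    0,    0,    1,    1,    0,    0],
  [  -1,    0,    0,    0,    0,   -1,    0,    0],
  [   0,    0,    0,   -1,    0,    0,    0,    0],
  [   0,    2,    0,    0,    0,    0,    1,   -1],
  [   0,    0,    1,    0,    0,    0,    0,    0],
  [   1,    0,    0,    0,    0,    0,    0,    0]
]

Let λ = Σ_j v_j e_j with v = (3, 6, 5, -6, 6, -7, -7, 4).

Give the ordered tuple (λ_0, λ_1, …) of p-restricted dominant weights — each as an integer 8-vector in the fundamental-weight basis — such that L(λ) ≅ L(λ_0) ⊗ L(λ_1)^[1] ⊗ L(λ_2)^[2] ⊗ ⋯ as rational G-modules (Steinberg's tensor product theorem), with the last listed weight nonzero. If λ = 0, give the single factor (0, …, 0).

((0, 4, 2, 4, 6, 1, 5, 3),)

Compute c_i = Σ_j M_{ij} v_j with v = (3, 6, 5, -6, 6, -7, -7, 4):
  c_1 = (1)·(3) + (0)·(6) + (0)·(5) + (0)·(-6) + (0)·(6) + (1)·(-7) + (0)·(-7) + (1)·(4) = 0
  c_2 = (-1)·(3) + (1)·(6) + (0)·(5) + (0)·(-6) + (-1)·(6) + (-1)·(-7) + (0)·(-7) + (0)·(4) = 4
  c_3 = (1)·(3) + (0)·(6) + (0)·(5) + (0)·(-6) + (1)·(6) + (1)·(-7) + (0)·(-7) + (0)·(4) = 2
  c_4 = (-1)·(3) + (0)·(6) + (0)·(5) + (0)·(-6) + (0)·(6) + (-1)·(-7) + (0)·(-7) + (0)·(4) = 4
  c_5 = (0)·(3) + (0)·(6) + (0)·(5) + (-1)·(-6) + (0)·(6) + (0)·(-7) + (0)·(-7) + (0)·(4) = 6
  c_6 = (0)·(3) + (2)·(6) + (0)·(5) + (0)·(-6) + (0)·(6) + (0)·(-7) + (1)·(-7) + (-1)·(4) = 1
  c_7 = (0)·(3) + (0)·(6) + (1)·(5) + (0)·(-6) + (0)·(6) + (0)·(-7) + (0)·(-7) + (0)·(4) = 5
  c_8 = (1)·(3) + (0)·(6) + (0)·(5) + (0)·(-6) + (0)·(6) + (0)·(-7) + (0)·(-7) + (0)·(4) = 3
Expand coordinatewise in base 7:
  c_1 = 0
  c_2 = 4 = 4·7^0
  c_3 = 2 = 2·7^0
  c_4 = 4 = 4·7^0
  c_5 = 6 = 6·7^0
  c_6 = 1 = 1·7^0
  c_7 = 5 = 5·7^0
  c_8 = 3 = 3·7^0
λ_0 = (0, 4, 2, 4, 6, 1, 5, 3)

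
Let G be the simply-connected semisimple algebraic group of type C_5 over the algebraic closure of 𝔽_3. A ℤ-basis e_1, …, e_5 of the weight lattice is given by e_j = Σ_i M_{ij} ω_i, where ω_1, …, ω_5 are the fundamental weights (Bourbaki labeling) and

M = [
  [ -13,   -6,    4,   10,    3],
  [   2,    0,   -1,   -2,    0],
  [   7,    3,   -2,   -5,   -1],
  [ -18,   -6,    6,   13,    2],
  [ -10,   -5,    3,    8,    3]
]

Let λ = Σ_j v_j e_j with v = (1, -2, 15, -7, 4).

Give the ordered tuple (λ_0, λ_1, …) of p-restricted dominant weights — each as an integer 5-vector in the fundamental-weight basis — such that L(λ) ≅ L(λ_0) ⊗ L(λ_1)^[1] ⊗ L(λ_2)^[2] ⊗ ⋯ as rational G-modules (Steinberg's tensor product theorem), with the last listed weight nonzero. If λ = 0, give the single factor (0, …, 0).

Change of basis e → ω: c = M·v where v = (1, -2, 15, -7, 4):
  c_1 = (-13)·(1) + (-6)·(-2) + (4)·(15) + (10)·(-7) + (3)·(4) = 1
  c_2 = (2)·(1) + (0)·(-2) + (-1)·(15) + (-2)·(-7) + (0)·(4) = 1
  c_3 = (7)·(1) + (3)·(-2) + (-2)·(15) + (-5)·(-7) + (-1)·(4) = 2
  c_4 = (-18)·(1) + (-6)·(-2) + (6)·(15) + (13)·(-7) + (2)·(4) = 1
  c_5 = (-10)·(1) + (-5)·(-2) + (3)·(15) + (8)·(-7) + (3)·(4) = 1
Expand coordinatewise in base 3:
  c_1 = 1 = 1·3^0
  c_2 = 1 = 1·3^0
  c_3 = 2 = 2·3^0
  c_4 = 1 = 1·3^0
  c_5 = 1 = 1·3^0
p-restricted factor λ_0 = (1, 1, 2, 1, 1)

((1, 1, 2, 1, 1),)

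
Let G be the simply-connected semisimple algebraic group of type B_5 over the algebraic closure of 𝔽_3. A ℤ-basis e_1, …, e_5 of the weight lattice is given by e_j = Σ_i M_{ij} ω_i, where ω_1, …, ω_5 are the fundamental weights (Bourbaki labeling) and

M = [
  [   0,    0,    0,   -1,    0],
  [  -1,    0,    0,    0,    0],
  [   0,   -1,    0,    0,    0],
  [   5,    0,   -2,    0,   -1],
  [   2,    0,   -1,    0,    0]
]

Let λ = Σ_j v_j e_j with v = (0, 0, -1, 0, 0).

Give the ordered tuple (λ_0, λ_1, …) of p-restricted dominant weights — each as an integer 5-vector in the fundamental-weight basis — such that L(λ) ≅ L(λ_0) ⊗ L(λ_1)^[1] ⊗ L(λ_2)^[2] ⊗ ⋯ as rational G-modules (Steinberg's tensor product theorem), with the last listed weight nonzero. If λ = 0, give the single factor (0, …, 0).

((0, 0, 0, 2, 1),)

Change of basis e → ω: c = M·v where v = (0, 0, -1, 0, 0):
  c_1 = 0*0 + 0*0 + 0*-1 + -1*0 + 0*0 = 0
  c_2 = -1*0 + 0*0 + 0*-1 + 0*0 + 0*0 = 0
  c_3 = 0*0 + -1*0 + 0*-1 + 0*0 + 0*0 = 0
  c_4 = 5*0 + 0*0 + -2*-1 + 0*0 + -1*0 = 2
  c_5 = 2*0 + 0*0 + -1*-1 + 0*0 + 0*0 = 1
p = 3; digits c_i = Σ_j d_{ij}·3^j, 0 ≤ d_{ij} < 3:
  c_1 = 0
  c_2 = 0
  c_3 = 0
  c_4 = 2 = 2·3^0
  c_5 = 1 = 1·3^0
Factor λ_0 = (0, 0, 0, 2, 1)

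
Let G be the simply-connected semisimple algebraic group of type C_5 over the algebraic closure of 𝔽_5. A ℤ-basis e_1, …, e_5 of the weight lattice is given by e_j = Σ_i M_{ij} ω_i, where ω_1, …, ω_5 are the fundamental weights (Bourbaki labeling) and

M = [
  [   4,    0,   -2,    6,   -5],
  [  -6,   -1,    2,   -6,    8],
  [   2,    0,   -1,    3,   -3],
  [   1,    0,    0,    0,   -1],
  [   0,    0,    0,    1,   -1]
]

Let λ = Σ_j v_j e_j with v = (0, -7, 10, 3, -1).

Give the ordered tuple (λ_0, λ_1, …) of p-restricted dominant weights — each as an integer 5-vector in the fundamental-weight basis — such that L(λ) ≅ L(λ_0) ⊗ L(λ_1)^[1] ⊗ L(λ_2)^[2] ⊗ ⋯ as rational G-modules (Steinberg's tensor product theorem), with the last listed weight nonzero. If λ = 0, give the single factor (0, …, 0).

Compute c_i = Σ_j M_{ij} v_j with v = (0, -7, 10, 3, -1):
  c_1 = 4·0 + (0)·(-7) + (-2)·(10) + 6·3 + (-5)·(-1) = 3
  c_2 = (-6)·(0) + (-1)·(-7) + 2·10 + (-6)·(3) + (8)·(-1) = 1
  c_3 = 2·0 + (0)·(-7) + (-1)·(10) + 3·3 + (-3)·(-1) = 2
  c_4 = 1·0 + (0)·(-7) + 0·10 + 0·3 + (-1)·(-1) = 1
  c_5 = 0·0 + (0)·(-7) + 0·10 + 1·3 + (-1)·(-1) = 4
Expand coordinatewise in base 5:
  c_1 = 3 = 3·5^0
  c_2 = 1 = 1·5^0
  c_3 = 2 = 2·5^0
  c_4 = 1 = 1·5^0
  c_5 = 4 = 4·5^0
p-restricted factor λ_0 = (3, 1, 2, 1, 4)

((3, 1, 2, 1, 4),)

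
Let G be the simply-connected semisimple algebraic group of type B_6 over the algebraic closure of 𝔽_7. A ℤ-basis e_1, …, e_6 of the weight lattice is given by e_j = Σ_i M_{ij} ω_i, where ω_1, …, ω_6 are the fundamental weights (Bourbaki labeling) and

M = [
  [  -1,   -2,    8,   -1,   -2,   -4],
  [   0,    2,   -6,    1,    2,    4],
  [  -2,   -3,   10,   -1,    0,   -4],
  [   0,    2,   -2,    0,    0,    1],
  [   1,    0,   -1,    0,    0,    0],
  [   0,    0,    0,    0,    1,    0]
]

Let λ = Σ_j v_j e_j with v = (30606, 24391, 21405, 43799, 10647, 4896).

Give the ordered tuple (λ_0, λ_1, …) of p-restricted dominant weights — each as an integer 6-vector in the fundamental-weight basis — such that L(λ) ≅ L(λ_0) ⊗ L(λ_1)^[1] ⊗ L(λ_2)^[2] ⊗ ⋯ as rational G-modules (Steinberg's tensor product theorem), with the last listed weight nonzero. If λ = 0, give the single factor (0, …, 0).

((0, 3, 0, 4, 3, 0), (3, 4, 2, 5, 5, 2), (6, 4, 3, 4, 5, 0), (6, 0, 5, 3, 5, 3), (2, 2, 6, 4, 3, 4))

Compute c_i = Σ_j M_{ij} v_j with v = (30606, 24391, 21405, 43799, 10647, 4896):
  c_1 = (-1)·(30606) + (-2)·(24391) + 8·21405 + (-1)·(43799) + (-2)·(10647) + (-4)·(4896) = 7175
  c_2 = 0·30606 + 2·24391 + (-6)·(21405) + 1·43799 + 2·10647 + 4·4896 = 5029
  c_3 = (-2)·(30606) + (-3)·(24391) + 10·21405 + (-1)·(43799) + 0·10647 + (-4)·(4896) = 16282
  c_4 = 0·30606 + 2·24391 + (-2)·(21405) + 0·43799 + 0·10647 + 1·4896 = 10868
  c_5 = 1·30606 + 0·24391 + (-1)·(21405) + 0·43799 + 0·10647 + 0·4896 = 9201
  c_6 = 0·30606 + 0·24391 + 0·21405 + 0·43799 + 1·10647 + 0·4896 = 10647
Base-7 expansion of each c_i:
  c_1 = 7175 = 0·7^0 + 3·7^1 + 6·7^2 + 6·7^3 + 2·7^4
  c_2 = 5029 = 3·7^0 + 4·7^1 + 4·7^2 + 0·7^3 + 2·7^4
  c_3 = 16282 = 0·7^0 + 2·7^1 + 3·7^2 + 5·7^3 + 6·7^4
  c_4 = 10868 = 4·7^0 + 5·7^1 + 4·7^2 + 3·7^3 + 4·7^4
  c_5 = 9201 = 3·7^0 + 5·7^1 + 5·7^2 + 5·7^3 + 3·7^4
  c_6 = 10647 = 0·7^0 + 2·7^1 + 0·7^2 + 3·7^3 + 4·7^4
p-restricted factor λ_0 = (0, 3, 0, 4, 3, 0)
p-restricted factor λ_1 = (3, 4, 2, 5, 5, 2)
p-restricted factor λ_2 = (6, 4, 3, 4, 5, 0)
p-restricted factor λ_3 = (6, 0, 5, 3, 5, 3)
p-restricted factor λ_4 = (2, 2, 6, 4, 3, 4)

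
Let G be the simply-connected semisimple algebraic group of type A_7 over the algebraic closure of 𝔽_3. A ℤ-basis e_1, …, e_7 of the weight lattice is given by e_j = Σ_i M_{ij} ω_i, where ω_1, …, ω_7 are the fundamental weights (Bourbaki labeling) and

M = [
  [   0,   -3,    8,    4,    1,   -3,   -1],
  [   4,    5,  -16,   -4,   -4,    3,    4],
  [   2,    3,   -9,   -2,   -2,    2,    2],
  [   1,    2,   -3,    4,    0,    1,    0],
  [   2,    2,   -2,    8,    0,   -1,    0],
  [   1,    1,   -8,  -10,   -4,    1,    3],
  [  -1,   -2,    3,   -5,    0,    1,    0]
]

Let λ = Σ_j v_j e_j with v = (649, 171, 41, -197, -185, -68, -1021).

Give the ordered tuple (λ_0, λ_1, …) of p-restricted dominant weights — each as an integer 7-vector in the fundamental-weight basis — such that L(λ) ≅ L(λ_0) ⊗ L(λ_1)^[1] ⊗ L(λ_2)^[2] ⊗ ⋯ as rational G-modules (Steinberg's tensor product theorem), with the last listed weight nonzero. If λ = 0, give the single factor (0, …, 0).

In the fundamental-weight basis, λ has coordinates c = M·v (v = (649, 171, 41, -197, -185, -68, -1021)):
  c_1 = 0*649 + -3*171 + 8*41 + 4*-197 + 1*-185 + -3*-68 + -1*-1021 = 67
  c_2 = 4*649 + 5*171 + -16*41 + -4*-197 + -4*-185 + 3*-68 + 4*-1021 = 35
  c_3 = 2*649 + 3*171 + -9*41 + -2*-197 + -2*-185 + 2*-68 + 2*-1021 = 28
  c_4 = 1*649 + 2*171 + -3*41 + 4*-197 + 0*-185 + 1*-68 + 0*-1021 = 12
  c_5 = 2*649 + 2*171 + -2*41 + 8*-197 + 0*-185 + -1*-68 + 0*-1021 = 50
  c_6 = 1*649 + 1*171 + -8*41 + -10*-197 + -4*-185 + 1*-68 + 3*-1021 = 71
  c_7 = -1*649 + -2*171 + 3*41 + -5*-197 + 0*-185 + 1*-68 + 0*-1021 = 49
Writing each c_i in base p = 3:
  c_1 = 67 = 1·3^0 + 1·3^1 + 1·3^2 + 2·3^3
  c_2 = 35 = 2·3^0 + 2·3^1 + 0·3^2 + 1·3^3
  c_3 = 28 = 1·3^0 + 0·3^1 + 0·3^2 + 1·3^3
  c_4 = 12 = 0·3^0 + 1·3^1 + 1·3^2
  c_5 = 50 = 2·3^0 + 1·3^1 + 2·3^2 + 1·3^3
  c_6 = 71 = 2·3^0 + 2·3^1 + 1·3^2 + 2·3^3
  c_7 = 49 = 1·3^0 + 1·3^1 + 2·3^2 + 1·3^3
p-restricted factor λ_0 = (1, 2, 1, 0, 2, 2, 1)
p-restricted factor λ_1 = (1, 2, 0, 1, 1, 2, 1)
p-restricted factor λ_2 = (1, 0, 0, 1, 2, 1, 2)
p-restricted factor λ_3 = (2, 1, 1, 0, 1, 2, 1)

((1, 2, 1, 0, 2, 2, 1), (1, 2, 0, 1, 1, 2, 1), (1, 0, 0, 1, 2, 1, 2), (2, 1, 1, 0, 1, 2, 1))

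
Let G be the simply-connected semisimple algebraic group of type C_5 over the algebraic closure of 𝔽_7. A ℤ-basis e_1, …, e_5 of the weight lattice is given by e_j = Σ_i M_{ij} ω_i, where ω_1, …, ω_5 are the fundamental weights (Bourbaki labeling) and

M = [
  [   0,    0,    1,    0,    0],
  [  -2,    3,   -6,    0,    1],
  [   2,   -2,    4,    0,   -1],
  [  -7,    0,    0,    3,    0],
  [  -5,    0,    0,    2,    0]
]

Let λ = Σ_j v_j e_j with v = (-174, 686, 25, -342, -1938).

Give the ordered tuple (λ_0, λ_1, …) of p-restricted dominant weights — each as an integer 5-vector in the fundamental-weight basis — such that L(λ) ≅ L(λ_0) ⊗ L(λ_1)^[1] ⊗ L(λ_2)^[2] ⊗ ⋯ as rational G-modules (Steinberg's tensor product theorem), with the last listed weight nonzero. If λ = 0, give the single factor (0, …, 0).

((4, 3, 3, 3, 4), (3, 3, 3, 6, 5), (0, 6, 6, 3, 3))

ω-coordinates c = M·v, v = (-174, 686, 25, -342, -1938):
  c_1 = 0*-174 + 0*686 + 1*25 + 0*-342 + 0*-1938 = 25
  c_2 = -2*-174 + 3*686 + -6*25 + 0*-342 + 1*-1938 = 318
  c_3 = 2*-174 + -2*686 + 4*25 + 0*-342 + -1*-1938 = 318
  c_4 = -7*-174 + 0*686 + 0*25 + 3*-342 + 0*-1938 = 192
  c_5 = -5*-174 + 0*686 + 0*25 + 2*-342 + 0*-1938 = 186
p = 7; digits c_i = Σ_j d_{ij}·7^j, 0 ≤ d_{ij} < 7:
  c_1 = 25 = 4·7^0 + 3·7^1
  c_2 = 318 = 3·7^0 + 3·7^1 + 6·7^2
  c_3 = 318 = 3·7^0 + 3·7^1 + 6·7^2
  c_4 = 192 = 3·7^0 + 6·7^1 + 3·7^2
  c_5 = 186 = 4·7^0 + 5·7^1 + 3·7^2
λ_0 = (4, 3, 3, 3, 4)
λ_1 = (3, 3, 3, 6, 5)
λ_2 = (0, 6, 6, 3, 3)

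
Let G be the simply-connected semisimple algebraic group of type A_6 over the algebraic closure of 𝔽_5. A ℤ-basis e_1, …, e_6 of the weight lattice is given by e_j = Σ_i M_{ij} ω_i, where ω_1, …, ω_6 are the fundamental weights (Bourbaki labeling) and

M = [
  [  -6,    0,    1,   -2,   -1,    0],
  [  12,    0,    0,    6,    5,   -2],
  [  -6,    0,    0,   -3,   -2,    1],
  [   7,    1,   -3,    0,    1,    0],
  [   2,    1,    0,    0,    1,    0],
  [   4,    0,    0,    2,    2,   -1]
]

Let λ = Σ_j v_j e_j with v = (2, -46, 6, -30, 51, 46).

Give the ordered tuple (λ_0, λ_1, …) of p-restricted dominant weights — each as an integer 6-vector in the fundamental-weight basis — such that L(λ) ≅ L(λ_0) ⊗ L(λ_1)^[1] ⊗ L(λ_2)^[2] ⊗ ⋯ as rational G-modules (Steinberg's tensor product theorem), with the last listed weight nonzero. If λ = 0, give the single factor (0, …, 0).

((3, 2, 2, 1, 4, 4), (0, 1, 4, 0, 1, 0))

Compute c_i = Σ_j M_{ij} v_j with v = (2, -46, 6, -30, 51, 46):
  c_1 = (-6)·(2) + (0)·(-46) + (1)·(6) + (-2)·(-30) + (-1)·(51) + (0)·(46) = 3
  c_2 = (12)·(2) + (0)·(-46) + (0)·(6) + (6)·(-30) + (5)·(51) + (-2)·(46) = 7
  c_3 = (-6)·(2) + (0)·(-46) + (0)·(6) + (-3)·(-30) + (-2)·(51) + (1)·(46) = 22
  c_4 = (7)·(2) + (1)·(-46) + (-3)·(6) + (0)·(-30) + (1)·(51) + (0)·(46) = 1
  c_5 = (2)·(2) + (1)·(-46) + (0)·(6) + (0)·(-30) + (1)·(51) + (0)·(46) = 9
  c_6 = (4)·(2) + (0)·(-46) + (0)·(6) + (2)·(-30) + (2)·(51) + (-1)·(46) = 4
Expand coordinatewise in base 5:
  c_1 = 3 = 3·5^0
  c_2 = 7 = 2·5^0 + 1·5^1
  c_3 = 22 = 2·5^0 + 4·5^1
  c_4 = 1 = 1·5^0
  c_5 = 9 = 4·5^0 + 1·5^1
  c_6 = 4 = 4·5^0
p-restricted factor λ_0 = (3, 2, 2, 1, 4, 4)
p-restricted factor λ_1 = (0, 1, 4, 0, 1, 0)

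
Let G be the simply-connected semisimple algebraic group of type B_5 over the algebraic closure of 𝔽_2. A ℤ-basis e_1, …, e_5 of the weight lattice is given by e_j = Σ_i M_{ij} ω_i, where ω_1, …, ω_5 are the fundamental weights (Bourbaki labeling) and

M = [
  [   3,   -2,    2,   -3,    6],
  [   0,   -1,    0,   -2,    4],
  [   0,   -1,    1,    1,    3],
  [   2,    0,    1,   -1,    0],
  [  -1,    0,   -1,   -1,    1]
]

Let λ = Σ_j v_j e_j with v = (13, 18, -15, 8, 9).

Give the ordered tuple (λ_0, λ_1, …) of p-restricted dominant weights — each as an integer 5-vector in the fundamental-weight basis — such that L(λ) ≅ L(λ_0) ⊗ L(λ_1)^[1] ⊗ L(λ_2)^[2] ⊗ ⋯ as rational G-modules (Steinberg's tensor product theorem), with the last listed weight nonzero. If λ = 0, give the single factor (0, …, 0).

((1, 0, 0, 1, 1), (1, 1, 1, 1, 1))

Change of basis e → ω: c = M·v where v = (13, 18, -15, 8, 9):
  c_1 = 3*13 + -2*18 + 2*-15 + -3*8 + 6*9 = 3
  c_2 = 0*13 + -1*18 + 0*-15 + -2*8 + 4*9 = 2
  c_3 = 0*13 + -1*18 + 1*-15 + 1*8 + 3*9 = 2
  c_4 = 2*13 + 0*18 + 1*-15 + -1*8 + 0*9 = 3
  c_5 = -1*13 + 0*18 + -1*-15 + -1*8 + 1*9 = 3
p = 2; digits c_i = Σ_j d_{ij}·2^j, 0 ≤ d_{ij} < 2:
  c_1 = 3 = 1·2^0 + 1·2^1
  c_2 = 2 = 0·2^0 + 1·2^1
  c_3 = 2 = 0·2^0 + 1·2^1
  c_4 = 3 = 1·2^0 + 1·2^1
  c_5 = 3 = 1·2^0 + 1·2^1
p-restricted factor λ_0 = (1, 0, 0, 1, 1)
p-restricted factor λ_1 = (1, 1, 1, 1, 1)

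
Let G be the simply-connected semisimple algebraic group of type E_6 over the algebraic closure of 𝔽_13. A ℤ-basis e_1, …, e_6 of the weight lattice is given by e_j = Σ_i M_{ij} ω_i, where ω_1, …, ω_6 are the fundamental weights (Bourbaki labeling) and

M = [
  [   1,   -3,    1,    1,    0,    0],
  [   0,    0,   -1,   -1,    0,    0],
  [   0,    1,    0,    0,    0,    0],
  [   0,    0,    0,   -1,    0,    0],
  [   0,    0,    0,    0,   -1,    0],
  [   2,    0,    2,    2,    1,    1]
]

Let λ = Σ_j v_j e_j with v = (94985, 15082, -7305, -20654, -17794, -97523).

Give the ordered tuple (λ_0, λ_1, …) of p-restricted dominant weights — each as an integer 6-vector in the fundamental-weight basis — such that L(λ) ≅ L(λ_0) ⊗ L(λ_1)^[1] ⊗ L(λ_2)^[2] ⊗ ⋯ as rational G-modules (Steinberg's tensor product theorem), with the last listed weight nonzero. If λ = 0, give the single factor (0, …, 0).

((5, 9, 2, 10, 10, 2), (11, 5, 3, 2, 3, 11), (11, 9, 11, 5, 1, 6), (9, 12, 6, 9, 8, 8))

In the fundamental-weight basis, λ has coordinates c = M·v (v = (94985, 15082, -7305, -20654, -17794, -97523)):
  c_1 = 1*94985 + -3*15082 + 1*-7305 + 1*-20654 + 0*-17794 + 0*-97523 = 21780
  c_2 = 0*94985 + 0*15082 + -1*-7305 + -1*-20654 + 0*-17794 + 0*-97523 = 27959
  c_3 = 0*94985 + 1*15082 + 0*-7305 + 0*-20654 + 0*-17794 + 0*-97523 = 15082
  c_4 = 0*94985 + 0*15082 + 0*-7305 + -1*-20654 + 0*-17794 + 0*-97523 = 20654
  c_5 = 0*94985 + 0*15082 + 0*-7305 + 0*-20654 + -1*-17794 + 0*-97523 = 17794
  c_6 = 2*94985 + 0*15082 + 2*-7305 + 2*-20654 + 1*-17794 + 1*-97523 = 18735
Base-13 expansion of each c_i:
  c_1 = 21780 = 5·13^0 + 11·13^1 + 11·13^2 + 9·13^3
  c_2 = 27959 = 9·13^0 + 5·13^1 + 9·13^2 + 12·13^3
  c_3 = 15082 = 2·13^0 + 3·13^1 + 11·13^2 + 6·13^3
  c_4 = 20654 = 10·13^0 + 2·13^1 + 5·13^2 + 9·13^3
  c_5 = 17794 = 10·13^0 + 3·13^1 + 1·13^2 + 8·13^3
  c_6 = 18735 = 2·13^0 + 11·13^1 + 6·13^2 + 8·13^3
Factor λ_0 = (5, 9, 2, 10, 10, 2)
Factor λ_1 = (11, 5, 3, 2, 3, 11)
Factor λ_2 = (11, 9, 11, 5, 1, 6)
Factor λ_3 = (9, 12, 6, 9, 8, 8)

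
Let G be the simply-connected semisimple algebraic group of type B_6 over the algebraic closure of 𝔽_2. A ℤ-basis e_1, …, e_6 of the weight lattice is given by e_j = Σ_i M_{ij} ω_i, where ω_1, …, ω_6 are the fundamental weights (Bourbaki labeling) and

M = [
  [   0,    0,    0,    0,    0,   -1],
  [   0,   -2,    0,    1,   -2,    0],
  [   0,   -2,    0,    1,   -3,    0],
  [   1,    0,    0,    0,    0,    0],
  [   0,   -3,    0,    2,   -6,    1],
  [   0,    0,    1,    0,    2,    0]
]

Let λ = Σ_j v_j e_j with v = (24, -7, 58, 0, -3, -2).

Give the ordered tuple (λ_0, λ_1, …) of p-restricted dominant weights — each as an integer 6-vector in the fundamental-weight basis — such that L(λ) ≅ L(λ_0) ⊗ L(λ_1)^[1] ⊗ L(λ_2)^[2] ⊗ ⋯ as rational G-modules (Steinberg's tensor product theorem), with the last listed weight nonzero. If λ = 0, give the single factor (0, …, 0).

ω-coordinates c = M·v, v = (24, -7, 58, 0, -3, -2):
  c_1 = 0*24 + 0*-7 + 0*58 + 0*0 + 0*-3 + -1*-2 = 2
  c_2 = 0*24 + -2*-7 + 0*58 + 1*0 + -2*-3 + 0*-2 = 20
  c_3 = 0*24 + -2*-7 + 0*58 + 1*0 + -3*-3 + 0*-2 = 23
  c_4 = 1*24 + 0*-7 + 0*58 + 0*0 + 0*-3 + 0*-2 = 24
  c_5 = 0*24 + -3*-7 + 0*58 + 2*0 + -6*-3 + 1*-2 = 37
  c_6 = 0*24 + 0*-7 + 1*58 + 0*0 + 2*-3 + 0*-2 = 52
Writing each c_i in base p = 2:
  c_1 = 2 = 0·2^0 + 1·2^1
  c_2 = 20 = 0·2^0 + 0·2^1 + 1·2^2 + 0·2^3 + 1·2^4
  c_3 = 23 = 1·2^0 + 1·2^1 + 1·2^2 + 0·2^3 + 1·2^4
  c_4 = 24 = 0·2^0 + 0·2^1 + 0·2^2 + 1·2^3 + 1·2^4
  c_5 = 37 = 1·2^0 + 0·2^1 + 1·2^2 + 0·2^3 + 0·2^4 + 1·2^5
  c_6 = 52 = 0·2^0 + 0·2^1 + 1·2^2 + 0·2^3 + 1·2^4 + 1·2^5
Factor λ_0 = (0, 0, 1, 0, 1, 0)
Factor λ_1 = (1, 0, 1, 0, 0, 0)
Factor λ_2 = (0, 1, 1, 0, 1, 1)
Factor λ_3 = (0, 0, 0, 1, 0, 0)
Factor λ_4 = (0, 1, 1, 1, 0, 1)
Factor λ_5 = (0, 0, 0, 0, 1, 1)

((0, 0, 1, 0, 1, 0), (1, 0, 1, 0, 0, 0), (0, 1, 1, 0, 1, 1), (0, 0, 0, 1, 0, 0), (0, 1, 1, 1, 0, 1), (0, 0, 0, 0, 1, 1))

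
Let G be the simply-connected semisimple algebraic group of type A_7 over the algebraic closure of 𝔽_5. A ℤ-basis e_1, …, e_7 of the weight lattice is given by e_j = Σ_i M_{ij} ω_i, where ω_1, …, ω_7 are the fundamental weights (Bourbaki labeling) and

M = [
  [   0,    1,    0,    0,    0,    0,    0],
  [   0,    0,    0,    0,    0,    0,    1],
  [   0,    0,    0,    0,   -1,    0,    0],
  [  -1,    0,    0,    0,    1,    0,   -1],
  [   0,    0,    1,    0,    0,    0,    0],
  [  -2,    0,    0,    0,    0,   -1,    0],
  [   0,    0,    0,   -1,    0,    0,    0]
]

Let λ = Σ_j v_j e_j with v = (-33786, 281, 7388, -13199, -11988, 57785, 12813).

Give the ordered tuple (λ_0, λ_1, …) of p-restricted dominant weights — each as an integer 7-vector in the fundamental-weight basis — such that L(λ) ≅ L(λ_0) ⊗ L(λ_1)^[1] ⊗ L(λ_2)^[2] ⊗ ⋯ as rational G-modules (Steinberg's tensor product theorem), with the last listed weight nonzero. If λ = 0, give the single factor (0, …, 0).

In the fundamental-weight basis, λ has coordinates c = M·v (v = (-33786, 281, 7388, -13199, -11988, 57785, 12813)):
  c_1 = (0)·(-33786) + 1·281 + 0·7388 + (0)·(-13199) + (0)·(-11988) + 0·57785 + 0·12813 = 281
  c_2 = (0)·(-33786) + 0·281 + 0·7388 + (0)·(-13199) + (0)·(-11988) + 0·57785 + 1·12813 = 12813
  c_3 = (0)·(-33786) + 0·281 + 0·7388 + (0)·(-13199) + (-1)·(-11988) + 0·57785 + 0·12813 = 11988
  c_4 = (-1)·(-33786) + 0·281 + 0·7388 + (0)·(-13199) + (1)·(-11988) + 0·57785 + (-1)·(12813) = 8985
  c_5 = (0)·(-33786) + 0·281 + 1·7388 + (0)·(-13199) + (0)·(-11988) + 0·57785 + 0·12813 = 7388
  c_6 = (-2)·(-33786) + 0·281 + 0·7388 + (0)·(-13199) + (0)·(-11988) + (-1)·(57785) + 0·12813 = 9787
  c_7 = (0)·(-33786) + 0·281 + 0·7388 + (-1)·(-13199) + (0)·(-11988) + 0·57785 + 0·12813 = 13199
Writing each c_i in base p = 5:
  c_1 = 281 = 1·5^0 + 1·5^1 + 1·5^2 + 2·5^3
  c_2 = 12813 = 3·5^0 + 2·5^1 + 2·5^2 + 2·5^3 + 0·5^4 + 4·5^5
  c_3 = 11988 = 3·5^0 + 2·5^1 + 4·5^2 + 0·5^3 + 4·5^4 + 3·5^5
  c_4 = 8985 = 0·5^0 + 2·5^1 + 4·5^2 + 1·5^3 + 4·5^4 + 2·5^5
  c_5 = 7388 = 3·5^0 + 2·5^1 + 0·5^2 + 4·5^3 + 1·5^4 + 2·5^5
  c_6 = 9787 = 2·5^0 + 2·5^1 + 1·5^2 + 3·5^3 + 0·5^4 + 3·5^5
  c_7 = 13199 = 4·5^0 + 4·5^1 + 2·5^2 + 0·5^3 + 1·5^4 + 4·5^5
λ_0 = (1, 3, 3, 0, 3, 2, 4)
λ_1 = (1, 2, 2, 2, 2, 2, 4)
λ_2 = (1, 2, 4, 4, 0, 1, 2)
λ_3 = (2, 2, 0, 1, 4, 3, 0)
λ_4 = (0, 0, 4, 4, 1, 0, 1)
λ_5 = (0, 4, 3, 2, 2, 3, 4)

((1, 3, 3, 0, 3, 2, 4), (1, 2, 2, 2, 2, 2, 4), (1, 2, 4, 4, 0, 1, 2), (2, 2, 0, 1, 4, 3, 0), (0, 0, 4, 4, 1, 0, 1), (0, 4, 3, 2, 2, 3, 4))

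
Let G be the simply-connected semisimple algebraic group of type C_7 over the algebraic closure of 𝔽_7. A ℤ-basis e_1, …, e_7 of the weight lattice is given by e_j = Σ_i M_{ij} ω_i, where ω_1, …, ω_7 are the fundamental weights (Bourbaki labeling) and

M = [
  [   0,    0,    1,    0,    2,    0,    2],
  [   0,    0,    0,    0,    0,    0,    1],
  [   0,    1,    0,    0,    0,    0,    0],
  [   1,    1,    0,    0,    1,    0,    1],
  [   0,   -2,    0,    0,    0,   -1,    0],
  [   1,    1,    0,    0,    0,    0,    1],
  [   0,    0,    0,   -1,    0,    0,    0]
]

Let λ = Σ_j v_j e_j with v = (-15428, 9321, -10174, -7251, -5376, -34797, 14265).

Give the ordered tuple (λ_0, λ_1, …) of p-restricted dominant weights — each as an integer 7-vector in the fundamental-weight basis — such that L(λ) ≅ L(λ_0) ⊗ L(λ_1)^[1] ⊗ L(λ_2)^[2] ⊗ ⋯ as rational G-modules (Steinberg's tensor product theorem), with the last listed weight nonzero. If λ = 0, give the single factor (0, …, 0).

In the fundamental-weight basis, λ has coordinates c = M·v (v = (-15428, 9321, -10174, -7251, -5376, -34797, 14265)):
  c_1 = (0)·(-15428) + 0·9321 + (1)·(-10174) + (0)·(-7251) + (2)·(-5376) + (0)·(-34797) + 2·14265 = 7604
  c_2 = (0)·(-15428) + 0·9321 + (0)·(-10174) + (0)·(-7251) + (0)·(-5376) + (0)·(-34797) + 1·14265 = 14265
  c_3 = (0)·(-15428) + 1·9321 + (0)·(-10174) + (0)·(-7251) + (0)·(-5376) + (0)·(-34797) + 0·14265 = 9321
  c_4 = (1)·(-15428) + 1·9321 + (0)·(-10174) + (0)·(-7251) + (1)·(-5376) + (0)·(-34797) + 1·14265 = 2782
  c_5 = (0)·(-15428) + (-2)·(9321) + (0)·(-10174) + (0)·(-7251) + (0)·(-5376) + (-1)·(-34797) + 0·14265 = 16155
  c_6 = (1)·(-15428) + 1·9321 + (0)·(-10174) + (0)·(-7251) + (0)·(-5376) + (0)·(-34797) + 1·14265 = 8158
  c_7 = (0)·(-15428) + 0·9321 + (0)·(-10174) + (-1)·(-7251) + (0)·(-5376) + (0)·(-34797) + 0·14265 = 7251
Writing each c_i in base p = 7:
  c_1 = 7604 = 2·7^0 + 1·7^1 + 1·7^2 + 1·7^3 + 3·7^4
  c_2 = 14265 = 6·7^0 + 0·7^1 + 4·7^2 + 6·7^3 + 5·7^4
  c_3 = 9321 = 4·7^0 + 1·7^1 + 1·7^2 + 6·7^3 + 3·7^4
  c_4 = 2782 = 3·7^0 + 5·7^1 + 0·7^2 + 1·7^3 + 1·7^4
  c_5 = 16155 = 6·7^0 + 4·7^1 + 0·7^2 + 5·7^3 + 6·7^4
  c_6 = 8158 = 3·7^0 + 3·7^1 + 5·7^2 + 2·7^3 + 3·7^4
  c_7 = 7251 = 6·7^0 + 6·7^1 + 0·7^2 + 0·7^3 + 3·7^4
λ_0 = (2, 6, 4, 3, 6, 3, 6)
λ_1 = (1, 0, 1, 5, 4, 3, 6)
λ_2 = (1, 4, 1, 0, 0, 5, 0)
λ_3 = (1, 6, 6, 1, 5, 2, 0)
λ_4 = (3, 5, 3, 1, 6, 3, 3)

((2, 6, 4, 3, 6, 3, 6), (1, 0, 1, 5, 4, 3, 6), (1, 4, 1, 0, 0, 5, 0), (1, 6, 6, 1, 5, 2, 0), (3, 5, 3, 1, 6, 3, 3))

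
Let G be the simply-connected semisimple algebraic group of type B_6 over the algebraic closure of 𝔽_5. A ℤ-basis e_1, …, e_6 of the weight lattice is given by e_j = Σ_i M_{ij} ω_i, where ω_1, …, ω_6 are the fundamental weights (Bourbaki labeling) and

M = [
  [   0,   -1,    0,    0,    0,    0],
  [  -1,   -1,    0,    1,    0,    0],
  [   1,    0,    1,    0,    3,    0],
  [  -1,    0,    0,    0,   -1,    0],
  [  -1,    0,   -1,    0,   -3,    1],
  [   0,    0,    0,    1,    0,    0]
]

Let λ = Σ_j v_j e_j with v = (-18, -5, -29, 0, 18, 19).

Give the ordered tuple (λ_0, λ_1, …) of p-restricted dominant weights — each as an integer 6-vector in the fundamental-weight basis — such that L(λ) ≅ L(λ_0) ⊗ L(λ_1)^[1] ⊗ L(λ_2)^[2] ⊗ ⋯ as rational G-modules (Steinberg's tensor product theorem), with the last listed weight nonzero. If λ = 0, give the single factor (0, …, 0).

((0, 3, 2, 0, 2, 0), (1, 4, 1, 0, 2, 0))

In the fundamental-weight basis, λ has coordinates c = M·v (v = (-18, -5, -29, 0, 18, 19)):
  c_1 = (0)·(-18) + (-1)·(-5) + (0)·(-29) + 0·0 + 0·18 + 0·19 = 5
  c_2 = (-1)·(-18) + (-1)·(-5) + (0)·(-29) + 1·0 + 0·18 + 0·19 = 23
  c_3 = (1)·(-18) + (0)·(-5) + (1)·(-29) + 0·0 + 3·18 + 0·19 = 7
  c_4 = (-1)·(-18) + (0)·(-5) + (0)·(-29) + 0·0 + (-1)·(18) + 0·19 = 0
  c_5 = (-1)·(-18) + (0)·(-5) + (-1)·(-29) + 0·0 + (-3)·(18) + 1·19 = 12
  c_6 = (0)·(-18) + (0)·(-5) + (0)·(-29) + 1·0 + 0·18 + 0·19 = 0
p = 5; digits c_i = Σ_j d_{ij}·5^j, 0 ≤ d_{ij} < 5:
  c_1 = 5 = 0·5^0 + 1·5^1
  c_2 = 23 = 3·5^0 + 4·5^1
  c_3 = 7 = 2·5^0 + 1·5^1
  c_4 = 0
  c_5 = 12 = 2·5^0 + 2·5^1
  c_6 = 0
p-restricted factor λ_0 = (0, 3, 2, 0, 2, 0)
p-restricted factor λ_1 = (1, 4, 1, 0, 2, 0)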